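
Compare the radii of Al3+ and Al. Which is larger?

Al

Forming Al3+ removes 3 electrons from Al. Fewer electrons for the same nuclear charge means less shielding and a higher Z_eff on the remaining electrons, and for main-group metals the entire outer shell is lost.
A cation is smaller than its parent atom: Al3+ < Al.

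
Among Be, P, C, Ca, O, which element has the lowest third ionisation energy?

P

Consider each +2 ion: Be²⁺ is the bare [He] core; P²⁺ still has 3 valence electrons; C²⁺ still has 2 valence electrons; Ca²⁺ is the bare [Ar] core; O²⁺ still has 4 valence electrons.
Usually core removal costs more than valence removal, but here the competition is close: a tightly held n=2 valence electron can cost more to remove than an n=3 core electron, so the actual values have to decide it.
Valence configurations: P²⁺ [Ne]3s²3p¹, C²⁺ [He]2s², O²⁺ [He]2s²2p².
Tabulated IE_3 (kJ/mol): Be 14849, P 2914, C 4620, Ca 4912, O 5300.
Hence IE_3: P < C < Ca < O < Be.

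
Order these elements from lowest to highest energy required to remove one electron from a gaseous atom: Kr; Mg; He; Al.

Al, Mg, Kr, He

He is in period 1, group 18; Mg is in period 3, group 2; Al is in period 3, group 13; Kr is in period 4, group 18.
Across a period the outer electron is held more tightly (higher IE₁); down a group it sits in a higher shell, more shielded, and comes off more easily.
Neither a single period nor a single group — weigh both effects.
Mg > Al: this pair runs against the simple trend — see the exception note.
Kr > Mg: the two effects oppose for this pair; the across-period effect wins (1351 vs 738 kJ/mol).
He > Kr: He sits above Kr in group 18, so the down-group effect alone puts He higher.
Note the exception: Mg has a higher first ionization energy than Al, contrary to the simple trend — Al's single 3p electron is easier to remove than one from Mg's filled 3s².
Tabulated first ionization energy (kJ/mol): He 2372, Mg 738, Al 578, Kr 1351.
So from lowest to highest: Al < Mg < Kr < He.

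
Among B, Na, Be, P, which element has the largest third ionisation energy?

The third ionization energy removes an electron from the +2 ion. For each element: B²⁺ still has 1 valence electron; Na²⁺ is already 1 electron into the core; Be²⁺ is the bare [He] core; P²⁺ still has 3 valence electrons.
Breaking into a closed-shell core is much more expensive than removing a leftover valence electron — Na and Be have the largest IE_3 here.
Valence configurations: B²⁺ [He]2s¹, P²⁺ [Ne]3s²3p¹.
The numbers (kJ/mol): B 3660, Na 6910, Be 14849, P 2914.
Putting it together, IE_3: P < B < Na < Be.

Be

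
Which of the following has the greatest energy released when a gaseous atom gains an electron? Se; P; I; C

Electron affinity generally becomes more exothermic across a period toward the halogens and less exothermic down a group.
A diagonal step moves right (one effect) and down (the opposite effect) at once.
C > P: period and group pull opposite ways; the down-group shift dominates (122 vs 72 kJ/mol).
Se > C: period and group pull opposite ways; the across-period shift dominates (195 vs 122 kJ/mol).
I > Se: period and group pull opposite ways; the across-period shift dominates (295 vs 195 kJ/mol).
Tabulated electron affinity (kJ/mol): C 122, P 72, Se 195, I 295.
The greatest energy released when a gaseous atom gains an electron among these belongs to I.

I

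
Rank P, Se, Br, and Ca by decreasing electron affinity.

Br, Se, P, Ca

P is in period 3, group 15; Ca is in period 4, group 2; Se is in period 4, group 16; Br is in period 4, group 17.
Electron affinity generally becomes more exothermic across a period toward the halogens and less exothermic down a group.
These span different periods and groups, so the two trends combine.
P > Ca: relative to Ca, both the across-period and down-group shifts push P's electron affinity up.
Se > P: period and group pull opposite ways; the across-period shift dominates (195 vs 72 kJ/mol).
Br > Se: Br lies to the right of Se in period 4, so the across-period effect alone puts Br higher.
Approximate values (kJ/mol): P 72, Ca 2, Se 195, Br 325.
So from highest to lowest: Br > Se > P > Ca.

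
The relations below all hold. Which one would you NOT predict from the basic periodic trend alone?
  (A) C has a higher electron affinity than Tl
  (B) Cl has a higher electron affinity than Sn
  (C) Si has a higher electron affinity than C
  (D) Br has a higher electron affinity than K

The general trend: electron affinity increases across a period and decreases down a group.
(A) C (period 2, group 14) vs Tl (period 6, group 13): the stated order agrees with the simple trend.
(B) Cl (period 3, group 17) vs Sn (period 5, group 14): the stated order agrees with the simple trend.
(C) Si (period 3, group 14) vs C (period 2, group 14): the stated order contradicts the simple trend.
(D) Br (period 4, group 17) vs K (period 4, group 1): the stated order agrees with the simple trend.
The exception is (C): Si's larger, more diffuse 3p orbitals accept an added electron slightly more readily than C's compact 2p.

(C)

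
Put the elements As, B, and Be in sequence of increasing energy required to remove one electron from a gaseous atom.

B < Be < As

Be is in period 2, group 2; B is in period 2, group 13; As is in period 4, group 15.
Removing the outermost electron gets harder across a period and easier down a group.
These span different periods and groups, so the two trends combine.
Be > B: this pair runs against the simple trend — see the exception note.
As > Be: period and group pull opposite ways; the across-period shift dominates (947 vs 900 kJ/mol).
Note the exception: Be has a higher first ionization energy than B, contrary to the simple trend — removing B's lone 2p electron is easier than breaking Be's filled 2s².
Approximate values (kJ/mol): Be 900, B 801, As 947.
So from lowest to highest: B < Be < As.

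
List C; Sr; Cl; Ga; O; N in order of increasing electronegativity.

Sr, Ga, C, N, Cl, O

C is in period 2, group 14; N is in period 2, group 15; O is in period 2, group 16; Cl is in period 3, group 17; Ga is in period 4, group 13; Sr is in period 5, group 2.
Electronegativity increases across a period and decreases down a group, tracking effective nuclear charge and atomic size.
Here both period and group differ, so the two effects have to be weighed against each other.
Ga > Sr: both effects reinforce here, so Ga is clearly the higher of the two.
C > Ga: relative to Ga, both the across-period and down-group shifts push C's electronegativity up.
N > C: N lies to the right of C in period 2, so the across-period effect alone puts N higher.
Cl > N: the two effects oppose for this pair; the across-period effect wins (3.16 vs 3.04).
O > Cl: period and group pull opposite ways; the down-group shift dominates (3.44 vs 3.16).
For reference (Pauling): C 2.55, N 3.04, O 3.44, Cl 3.16, Ga 1.81, Sr 0.95.
So from lowest to highest: Sr < Ga < C < N < Cl < O.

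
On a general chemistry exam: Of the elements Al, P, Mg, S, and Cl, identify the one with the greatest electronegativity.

Cl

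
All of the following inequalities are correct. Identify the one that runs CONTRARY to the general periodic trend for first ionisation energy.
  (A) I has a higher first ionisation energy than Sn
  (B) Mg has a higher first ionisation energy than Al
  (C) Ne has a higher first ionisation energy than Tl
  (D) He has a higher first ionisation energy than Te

(B)

The general trend: first ionisation energy increases across a period and decreases down a group.
(A) I (period 5, group 17) vs Sn (period 5, group 14): the stated order agrees with the simple trend.
(B) Mg (period 3, group 2) vs Al (period 3, group 13): the stated order contradicts the simple trend.
(C) Ne (period 2, group 18) vs Tl (period 6, group 13): the stated order agrees with the simple trend.
(D) He (period 1, group 18) vs Te (period 5, group 16): the stated order agrees with the simple trend.
The exception is (B): Al's single 3p electron is easier to remove than one from Mg's filled 3s².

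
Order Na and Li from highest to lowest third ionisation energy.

Consider each +2 ion: Na²⁺ is already 1 electron into the core; Li²⁺ is already 1 electron into the core.
All of these are removing an electron from a noble-gas core or deeper; the smaller core (lower principal quantum number) is held far more tightly, and within a period the higher nuclear charge binds the same core more tightly.
Approximate IE_3 values (kJ/mol): Na 6910, Li 11815.
Hence IE_3: Na < Li.

Li > Na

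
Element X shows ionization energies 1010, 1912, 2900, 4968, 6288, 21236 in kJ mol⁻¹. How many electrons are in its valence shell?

5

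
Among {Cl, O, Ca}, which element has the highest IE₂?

O

The second ionization energy removes an electron from the +1 ion. For each element: Cl⁺ still has 6 valence electrons; O⁺ still has 5 valence electrons; Ca⁺ still has 1 valence electron.
All are still removing valence electrons, so compare the +1 ions as you would atoms: IE_2 generally rises across a period (higher Z_eff) and falls down a group (larger shell), subject to the usual subshell exceptions.
Valence configurations: Cl⁺ [Ne]3s²3p⁴, O⁺ [He]2s²2p³, Ca⁺ [Ar]4s¹.
Tabulated IE_2 (kJ/mol): Cl 2298, O 3388, Ca 1145.
So the second ionization energies run Ca < Cl < O.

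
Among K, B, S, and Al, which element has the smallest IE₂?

Al

IE_2 is the cost of taking one more electron from the +1 cation: K⁺ is the bare [Ar] core; B⁺ still has 2 valence electrons; S⁺ still has 5 valence electrons; Al⁺ still has 2 valence electrons.
Breaking into a closed-shell core is much more expensive than removing a leftover valence electron — K has the largest IE_2 here.
Valence configurations: B⁺ [He]2s², S⁺ [Ne]3s²3p³, Al⁺ [Ne]3s².
Approximate IE_2 values (kJ/mol): K 3052, B 2427, S 2252, Al 1817.
So the second ionization energies run Al < S < B < K.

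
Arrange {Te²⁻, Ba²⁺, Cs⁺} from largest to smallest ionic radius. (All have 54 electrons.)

Te²⁻, Cs⁺, Ba²⁺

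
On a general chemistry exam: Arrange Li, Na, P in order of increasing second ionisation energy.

P, Na, Li

After 1 electron has been removed, what remains? Li⁺ is the bare [He] core; Na⁺ is the bare [Ne] core; P⁺ still has 4 valence electrons.
Core electrons are held far more tightly than valence electrons, so Na and Li top the IE_2 order.
Tabulated IE_2 (kJ/mol): Li 7298, Na 4562, P 1907.
Putting it together, IE_2: P < Na < Li.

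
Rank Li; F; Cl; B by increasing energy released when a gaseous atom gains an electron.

B < Li < F < Cl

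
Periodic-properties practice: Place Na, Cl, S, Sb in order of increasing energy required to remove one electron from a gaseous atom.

IE₁ increases left→right with effective nuclear charge and decreases top→bottom as the valence shell moves farther out.
These span different periods and groups, so the two trends combine.
Sb > Na: period and group pull opposite ways; the across-period shift dominates (831 vs 496 kJ/mol).
S > Sb: relative to Sb, both the across-period and down-group shifts push S's first ionization energy up.
Cl > S: both are in period 3; the period trend gives Cl the larger value.
For reference (kJ/mol): Na 496, S 1000, Cl 1251, Sb 831.
So from lowest to highest: Na < Sb < S < Cl.

Na < Sb < S < Cl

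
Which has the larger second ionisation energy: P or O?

IE_2 is the cost of taking one more electron from the +1 cation: P⁺ still has 4 valence electrons; O⁺ still has 5 valence electrons.
All are still removing valence electrons, so compare the +1 ions as you would atoms: IE_2 generally rises across a period (higher Z_eff) and falls down a group (larger shell), subject to the usual subshell exceptions.
Valence configurations: P⁺ [Ne]3s²3p², O⁺ [He]2s²2p³.
Approximate IE_2 values (kJ/mol): P 1907, O 3388.
Putting it together, IE_2: P < O.

O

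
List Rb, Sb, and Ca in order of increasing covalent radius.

Sb < Ca < Rb

Ca is in period 4, group 2; Rb is in period 5, group 1; Sb is in period 5, group 15.
Radius decreases left→right (rising Z_eff, same n) and increases top→bottom (higher n).
Neither a single period nor a single group — weigh both effects.
Ca > Sb: period and group pull opposite ways; the across-period shift dominates (171 vs 140 pm).
Rb > Ca: both effects reinforce here, so Rb is clearly the larger of the two.
Approximate values (pm): Ca 171, Rb 210, Sb 140.
So from smallest to largest: Sb < Ca < Rb.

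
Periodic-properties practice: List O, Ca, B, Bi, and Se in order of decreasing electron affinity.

Atoms with high Z_eff and room in the valence shell (especially the halogens) have the most exothermic electron affinities.
These span different periods and groups, so the two trends combine.
B > Ca: relative to Ca, both the across-period and down-group shifts push B's electron affinity up.
Bi > B: the two effects oppose for this pair; the across-period effect wins (91 vs 27 kJ/mol).
O > Bi: relative to Bi, both the across-period and down-group shifts push O's electron affinity up.
Se > O: this pair runs against the simple trend — see the exception note.
Note the exception: Se has a higher electron affinity than O, contrary to the simple trend — O's compact 2p subshell gives strong electron–electron repulsion on the added electron.
Approximate values (kJ/mol): B 27, O 141, Ca 2, Se 195, Bi 91.
So from highest to lowest: Se > O > Bi > B > Ca.

Se, O, Bi, B, Ca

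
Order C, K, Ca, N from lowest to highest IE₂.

Ca < C < N < K

The second ionization energy removes an electron from the +1 ion. For each element: C⁺ still has 3 valence electrons; K⁺ is the bare [Ar] core; Ca⁺ still has 1 valence electron; N⁺ still has 4 valence electrons.
Breaking into a closed-shell core is much more expensive than removing a leftover valence electron — K has the largest IE_2 here.
Valence configurations: C⁺ [He]2s²2p¹, Ca⁺ [Ar]4s¹, N⁺ [He]2s²2p².
Tabulated IE_2 (kJ/mol): C 2353, K 3052, Ca 1145, N 2856.
Overall IE_2 order: Ca < C < N < K.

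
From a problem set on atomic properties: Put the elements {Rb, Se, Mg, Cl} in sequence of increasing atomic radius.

Cl < Se < Mg < Rb

Mg is in period 3, group 2; Cl is in period 3, group 17; Se is in period 4, group 16; Rb is in period 5, group 1.
Radius decreases left→right (rising Z_eff, same n) and increases top→bottom (higher n).
Neither a single period nor a single group — weigh both effects.
Se > Cl: both effects reinforce here, so Se is clearly the larger of the two.
Mg > Se: the two effects oppose for this pair; the across-period effect wins (139 vs 116 pm).
Rb > Mg: relative to Mg, both the across-period and down-group shifts push Rb's atomic radius up.
Approximate values (pm): Mg 139, Cl 99, Se 116, Rb 210.
So from smallest to largest: Cl < Se < Mg < Rb.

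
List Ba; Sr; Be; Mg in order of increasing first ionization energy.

Be is in period 2, group 2; Mg is in period 3, group 2; Sr is in period 5, group 2; Ba is in period 6, group 2.
First ionization energy rises across a period (greater Z_eff holds electrons more tightly) and falls down a group (valence electrons are farther from the nucleus).
All are in group 2, so first ionization energy increases up the group.
So from lowest to highest: Ba < Sr < Mg < Be.

Ba, Sr, Mg, Be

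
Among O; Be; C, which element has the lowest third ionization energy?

IE_3 is the cost of taking one more electron from the +2 cation: O²⁺ still has 4 valence electrons; Be²⁺ is the bare [He] core; C²⁺ still has 2 valence electrons.
Pulling an electron out of a noble-gas core costs far more than removing a remaining valence electron, so Be sits at the high end of IE_3.
Valence configurations: O²⁺ [He]2s²2p², C²⁺ [He]2s².
The numbers (kJ/mol): O 5300, Be 14849, C 4620.
Putting it together, IE_3: C < O < Be.

C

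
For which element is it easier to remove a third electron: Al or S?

Al

The third ionization energy removes an electron from the +2 ion. For each element: Al²⁺ still has 1 valence electron; S²⁺ still has 4 valence electrons.
All are still removing valence electrons, so compare the +2 ions as you would atoms: IE_3 generally rises across a period (higher Z_eff) and falls down a group (larger shell), subject to the usual subshell exceptions.
Valence configurations: Al²⁺ [Ne]3s¹, S²⁺ [Ne]3s²3p².
The numbers (kJ/mol): Al 2745, S 3357.
Overall IE_3 order: Al < S.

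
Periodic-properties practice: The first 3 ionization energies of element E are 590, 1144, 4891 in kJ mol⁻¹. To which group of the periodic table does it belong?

Look for the largest jump between consecutive ionization energies: IE3/IE2 ≈ 4.3, far larger than any earlier ratio.
That jump marks the point where a core electron is being removed. So the atom has 2 valence electrons.
A main-group element with 2 valence electrons is in group 2.

Group 2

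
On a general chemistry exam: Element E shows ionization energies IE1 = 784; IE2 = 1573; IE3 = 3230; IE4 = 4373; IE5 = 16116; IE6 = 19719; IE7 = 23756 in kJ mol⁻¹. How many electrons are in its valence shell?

Look for the largest jump between consecutive ionization energies: IE5/IE4 ≈ 3.7, far larger than any earlier ratio.
That jump marks the point where a core electron is being removed. So the atom has 4 valence electrons.

4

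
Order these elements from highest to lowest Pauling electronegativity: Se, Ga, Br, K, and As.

Atoms toward the upper right of the periodic table pull bonding electrons most strongly.
All lie in period 4, so electronegativity increases left to right.
So from highest to lowest: Br > Se > As > Ga > K.

Br > Se > As > Ga > K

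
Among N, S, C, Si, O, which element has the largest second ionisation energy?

O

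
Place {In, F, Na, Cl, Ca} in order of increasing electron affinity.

F is in period 2, group 17; Na is in period 3, group 1; Cl is in period 3, group 17; Ca is in period 4, group 2; In is in period 5, group 13.
Atoms with high Z_eff and room in the valence shell (especially the halogens) have the most exothermic electron affinities.
Here both period and group differ, so the two effects have to be weighed against each other.
In > Ca: period and group pull opposite ways; the across-period shift dominates (29 vs 2 kJ/mol).
Na > In: the two effects oppose for this pair; the down-group effect wins (53 vs 29 kJ/mol).
F > Na: relative to Na, both the across-period and down-group shifts push F's electron affinity up.
Cl > F: this pair runs against the simple trend — see the exception note.
Note the exception: Cl has a higher electron affinity than F, contrary to the simple trend — F's small 2p subshell makes the incoming electron feel strong e⁻–e⁻ repulsion, so Cl actually releases more energy on gaining an electron.
Tabulated electron affinity (kJ/mol): F 328, Na 53, Cl 349, Ca 2, In 29.
So from lowest to highest: Ca < In < Na < F < Cl.

Ca, In, Na, F, Cl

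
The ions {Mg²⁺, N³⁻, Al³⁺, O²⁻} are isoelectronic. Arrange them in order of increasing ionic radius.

All of these have 10 electrons, so size is governed by nuclear charge alone: the more protons, the stronger the pull on the same electron cloud, and the smaller the ion.
Nuclear charges: Al³⁺ (Z=13), Mg²⁺ (Z=12), O²⁻ (Z=8), N³⁻ (Z=7).
Smallest to largest: Al³⁺ < Mg²⁺ < O²⁻ < N³⁻.

Al³⁺ < Mg²⁺ < O²⁻ < N³⁻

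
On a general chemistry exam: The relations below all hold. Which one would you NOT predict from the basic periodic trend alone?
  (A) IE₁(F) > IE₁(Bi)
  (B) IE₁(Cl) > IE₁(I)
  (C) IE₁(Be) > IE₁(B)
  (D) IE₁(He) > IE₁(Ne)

The general trend: IE₁ increases across a period and decreases down a group.
(A) F (period 2, group 17) vs Bi (period 6, group 15): the stated order agrees with the simple trend.
(B) Cl (period 3, group 17) vs I (period 5, group 17): the stated order agrees with the simple trend.
(C) Be (period 2, group 2) vs B (period 2, group 13): the stated order contradicts the simple trend.
(D) He (period 1, group 18) vs Ne (period 2, group 18): the stated order agrees with the simple trend.
The exception is (C): removing B's lone 2p electron is easier than breaking Be's filled 2s².

(C)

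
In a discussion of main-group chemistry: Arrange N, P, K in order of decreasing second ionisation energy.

K > N > P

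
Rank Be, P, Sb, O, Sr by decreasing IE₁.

Be is in period 2, group 2; O is in period 2, group 16; P is in period 3, group 15; Sr is in period 5, group 2; Sb is in period 5, group 15.
IE₁ increases left→right with effective nuclear charge and decreases top→bottom as the valence shell moves farther out.
These span different periods and groups, so the two trends combine.
Sb > Sr: Sb lies to the right of Sr in period 5, so the across-period effect alone puts Sb higher.
Be > Sb: the two effects oppose for this pair; the down-group effect wins (900 vs 831 kJ/mol).
P > Be: period and group pull opposite ways; the across-period shift dominates (1012 vs 900 kJ/mol).
O > P: both effects reinforce here, so O is clearly the higher of the two.
Approximate values (kJ/mol): Be 900, O 1314, P 1012, Sr 550, Sb 831.
So from highest to lowest: O > P > Be > Sb > Sr.

O, P, Be, Sb, Sr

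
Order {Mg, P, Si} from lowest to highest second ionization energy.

Mg, Si, P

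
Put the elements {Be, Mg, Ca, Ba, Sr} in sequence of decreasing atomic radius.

Be is in period 2, group 2; Mg is in period 3, group 2; Ca is in period 4, group 2; Sr is in period 5, group 2; Ba is in period 6, group 2.
Moving right in a period, electrons are added to the same shell under a stronger nuclear pull, so atoms get smaller; moving down, a new shell is opened and atoms get larger.
All are in group 2, so atomic radius increases down the group.
So from largest to smallest: Ba > Sr > Ca > Mg > Be.

Ba > Sr > Ca > Mg > Be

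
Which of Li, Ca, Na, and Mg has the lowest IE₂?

The second ionization energy removes an electron from the +1 ion. For each element: Li⁺ is the bare [He] core; Ca⁺ still has 1 valence electron; Na⁺ is the bare [Ne] core; Mg⁺ still has 1 valence electron.
Breaking into a closed-shell core is much more expensive than removing a leftover valence electron — Na and Li have the largest IE_2 here.
Valence configurations: Ca⁺ [Ar]4s¹, Mg⁺ [Ne]3s¹.
The numbers (kJ/mol): Li 7298, Ca 1145, Na 4562, Mg 1451.
Hence IE_2: Ca < Mg < Na < Li.

Ca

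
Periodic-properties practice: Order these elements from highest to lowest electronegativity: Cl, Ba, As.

Cl, As, Ba

Electronegativity increases across a period and decreases down a group, tracking effective nuclear charge and atomic size.
These span different periods and groups, so the two trends combine.
As > Ba: relative to Ba, both the across-period and down-group shifts push As's electronegativity up.
Cl > As: relative to As, both the across-period and down-group shifts push Cl's electronegativity up.
Tabulated electronegativity (Pauling): Cl 3.16, As 2.18, Ba 0.89.
So from highest to lowest: Cl > As > Ba.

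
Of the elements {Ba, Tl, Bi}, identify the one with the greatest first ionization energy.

Ba is in period 6, group 2; Tl is in period 6, group 13; Bi is in period 6, group 15.
Across a period the outer electron is held more tightly (higher IE₁); down a group it sits in a higher shell, more shielded, and comes off more easily.
All lie in period 6, so first ionization energy increases left to right.
The greatest first ionization energy among these belongs to Bi.

Bi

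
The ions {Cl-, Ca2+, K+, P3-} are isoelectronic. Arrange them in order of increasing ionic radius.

All of these have 18 electrons, so size is governed by nuclear charge alone: the more protons, the stronger the pull on the same electron cloud, and the smaller the ion.
Nuclear charges: Ca2+ (Z=20), K+ (Z=19), Cl- (Z=17), P3- (Z=15).
Smallest to largest: Ca2+ < K+ < Cl- < P3-.

Ca2+ < K+ < Cl- < P3-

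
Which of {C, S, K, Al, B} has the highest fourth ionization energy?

The fourth ionization energy removes an electron from the +3 ion. For each element: C³⁺ still has 1 valence electron; S³⁺ still has 3 valence electrons; K³⁺ is already 2 electrons into the core; Al³⁺ is the bare [Ne] core; B³⁺ is the bare [He] core.
Usually core removal costs more than valence removal, but here the competition is close: a tightly held n=2 valence electron can cost more to remove than an n=3 core electron, so the actual values have to decide it.
Valence configurations: C³⁺ [He]2s¹, S³⁺ [Ne]3s²3p¹.
Tabulated IE_4 (kJ/mol): C 6223, S 4556, K 5877, Al 11577, B 25026.
So the fourth ionization energies run S < K < C < Al < B.

B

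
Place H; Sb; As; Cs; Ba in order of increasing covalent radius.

H < As < Sb < Ba < Cs

Radius decreases left→right (rising Z_eff, same n) and increases top→bottom (higher n).
Here both period and group differ, so the two effects have to be weighed against each other.
As > H: the two effects oppose for this pair; the down-group effect wins (121 vs 32 pm).
Sb > As: they share group 15; the group trend gives Sb the larger value.
Ba > Sb: relative to Sb, both the across-period and down-group shifts push Ba's atomic radius up.
Cs > Ba: Cs lies to the left of Ba in period 6, so the across-period effect alone puts Cs larger.
Tabulated atomic radius (pm): H 32, As 121, Sb 140, Cs 232, Ba 196.
So from smallest to largest: H < As < Sb < Ba < Cs.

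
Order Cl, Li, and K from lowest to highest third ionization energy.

IE_3 is the cost of taking one more electron from the +2 cation: Cl²⁺ still has 5 valence electrons; Li²⁺ is already 1 electron into the core; K²⁺ is already 1 electron into the core.
Breaking into a closed-shell core is much more expensive than removing a leftover valence electron — K and Li have the largest IE_3 here.
The numbers (kJ/mol): Cl 3822, Li 11815, K 4420.
Putting it together, IE_3: Cl < K < Li.

Cl, K, Li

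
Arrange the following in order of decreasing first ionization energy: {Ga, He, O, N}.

He, N, O, Ga

IE₁ increases left→right with effective nuclear charge and decreases top→bottom as the valence shell moves farther out.
These span different periods and groups, so the two trends combine.
O > Ga: relative to Ga, both the across-period and down-group shifts push O's first ionization energy up.
N > O: this pair runs against the simple trend — see the exception note.
He > N: relative to N, both the across-period and down-group shifts push He's first ionization energy up.
Note the exception: N has a higher first ionization energy than O, contrary to the simple trend — pairing an electron in O's 2p⁴ costs repulsion energy, so O ionizes more easily than half-filled N (2p³).
Tabulated first ionization energy (kJ/mol): He 2372, N 1402, O 1314, Ga 579.
So from highest to lowest: He > N > O > Ga.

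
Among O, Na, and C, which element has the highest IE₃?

Na

After 2 electrons have been removed, what remains? O²⁺ still has 4 valence electrons; Na²⁺ is already 1 electron into the core; C²⁺ still has 2 valence electrons.
Core electrons are held far more tightly than valence electrons, so Na tops the IE_3 order.
Valence configurations: O²⁺ [He]2s²2p², C²⁺ [He]2s².
Tabulated IE_3 (kJ/mol): O 5300, Na 6910, C 4620.
So the third ionization energies run C < O < Na.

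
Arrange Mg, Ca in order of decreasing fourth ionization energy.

Mg > Ca

IE_4 is the cost of taking one more electron from the +3 cation: Mg³⁺ is already 1 electron into the core; Ca³⁺ is already 1 electron into the core.
All of these are removing an electron from a noble-gas core or deeper; the smaller core (lower principal quantum number) is held far more tightly, and within a period the higher nuclear charge binds the same core more tightly.
Tabulated IE_4 (kJ/mol): Mg 10543, Ca 6491.
Overall IE_4 order: Ca < Mg.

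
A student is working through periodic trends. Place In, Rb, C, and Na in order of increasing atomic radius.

Moving right in a period, electrons are added to the same shell under a stronger nuclear pull, so atoms get smaller; moving down, a new shell is opened and atoms get larger.
Neither a single period nor a single group — weigh both effects.
In > C: both effects reinforce here, so In is clearly the larger of the two.
Na > In: the two effects oppose for this pair; the across-period effect wins (155 vs 142 pm).
Rb > Na: they share group 1; the group trend gives Rb the larger value.
For reference (pm): C 75, Na 155, Rb 210, In 142.
So from smallest to largest: C < In < Na < Rb.

C < In < Na < Rb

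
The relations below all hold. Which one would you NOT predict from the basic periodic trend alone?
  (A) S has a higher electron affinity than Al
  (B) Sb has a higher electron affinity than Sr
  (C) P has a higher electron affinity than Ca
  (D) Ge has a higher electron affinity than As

(D)

The general trend: electron affinity increases across a period and decreases down a group.
(A) S (period 3, group 16) vs Al (period 3, group 13): the stated order agrees with the simple trend.
(B) Sb (period 5, group 15) vs Sr (period 5, group 2): the stated order agrees with the simple trend.
(C) P (period 3, group 15) vs Ca (period 4, group 2): the stated order agrees with the simple trend.
(D) Ge (period 4, group 14) vs As (period 4, group 15): the stated order contradicts the simple trend.
The exception is (D): adding an electron to As's half-filled 4p³ is unfavourable, so Ge (4p²) has the more exothermic EA.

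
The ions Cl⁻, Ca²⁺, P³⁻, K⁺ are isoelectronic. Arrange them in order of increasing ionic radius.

Ca²⁺ < K⁺ < Cl⁻ < P³⁻

All of these have 18 electrons, so size is governed by nuclear charge alone: the more protons, the stronger the pull on the same electron cloud, and the smaller the ion.
Nuclear charges: Ca²⁺ (Z=20), K⁺ (Z=19), Cl⁻ (Z=17), P³⁻ (Z=15).
Smallest to largest: Ca²⁺ < K⁺ < Cl⁻ < P³⁻.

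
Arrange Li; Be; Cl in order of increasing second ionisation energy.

After 1 electron has been removed, what remains? Li⁺ is the bare [He] core; Be⁺ still has 1 valence electron; Cl⁺ still has 6 valence electrons.
Pulling an electron out of a noble-gas core costs far more than removing a remaining valence electron, so Li sits at the high end of IE_2.
Valence configurations: Be⁺ [He]2s¹, Cl⁺ [Ne]3s²3p⁴.
Approximate IE_2 values (kJ/mol): Li 7298, Be 1757, Cl 2298.
Hence IE_2: Be < Cl < Li.

Be < Cl < Li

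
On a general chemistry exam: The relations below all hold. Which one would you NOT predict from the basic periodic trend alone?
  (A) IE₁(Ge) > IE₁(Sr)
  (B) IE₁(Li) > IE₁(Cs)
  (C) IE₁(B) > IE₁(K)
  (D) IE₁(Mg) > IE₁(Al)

(D)

The general trend: first ionisation energy increases across a period and decreases down a group.
(A) Ge (period 4, group 14) vs Sr (period 5, group 2): the stated order agrees with the simple trend.
(B) Li (period 2, group 1) vs Cs (period 6, group 1): the stated order agrees with the simple trend.
(C) B (period 2, group 13) vs K (period 4, group 1): the stated order agrees with the simple trend.
(D) Mg (period 3, group 2) vs Al (period 3, group 13): the stated order contradicts the simple trend.
The exception is (D): Al's single 3p electron is easier to remove than one from Mg's filled 3s².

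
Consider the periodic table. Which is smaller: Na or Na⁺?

Forming Na⁺ removes 1 electron from Na. Fewer electrons for the same nuclear charge means less shielding and a higher Z_eff on the remaining electrons, and for main-group metals the entire outer shell is lost.
A cation is smaller than its parent atom: Na⁺ < Na.

Na⁺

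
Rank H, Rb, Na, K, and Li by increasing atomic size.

H is in period 1, group 1; Li is in period 2, group 1; Na is in period 3, group 1; K is in period 4, group 1; Rb is in period 5, group 1.
Moving right in a period, electrons are added to the same shell under a stronger nuclear pull, so atoms get smaller; moving down, a new shell is opened and atoms get larger.
All are in group 1, so atomic radius increases down the group.
So from smallest to largest: H < Li < Na < K < Rb.

H, Li, Na, K, Rb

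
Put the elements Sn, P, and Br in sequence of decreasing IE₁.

Br > P > Sn

Across a period the outer electron is held more tightly (higher IE₁); down a group it sits in a higher shell, more shielded, and comes off more easily.
Neither a single period nor a single group — weigh both effects.
P > Sn: relative to Sn, both the across-period and down-group shifts push P's first ionization energy up.
Br > P: the two effects oppose for this pair; the across-period effect wins (1140 vs 1012 kJ/mol).
Tabulated first ionization energy (kJ/mol): P 1012, Br 1140, Sn 709.
So from highest to lowest: Br > P > Sn.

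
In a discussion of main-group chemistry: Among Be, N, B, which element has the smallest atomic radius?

Be is in period 2, group 2; B is in period 2, group 13; N is in period 2, group 15.
Across a period the added protons contract the valence shell; down a group each new principal shell makes the atom larger.
All lie in period 2, so atomic radius increases right to left.
The smallest atomic radius among these belongs to N.

N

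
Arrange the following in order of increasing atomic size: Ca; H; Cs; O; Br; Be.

H, O, Be, Br, Ca, Cs

Atomic radius shrinks across a period as nuclear charge pulls the same shell inward, and grows down a group as new shells are added.
These span different periods and groups, so the two trends combine.
O > H: the two effects oppose for this pair; the down-group effect wins (63 vs 32 pm).
Be > O: both are in period 2; the period trend gives Be the larger value.
Br > Be: period and group pull opposite ways; the down-group shift dominates (114 vs 102 pm).
Ca > Br: both are in period 4; the period trend gives Ca the larger value.
Cs > Ca: both effects reinforce here, so Cs is clearly the larger of the two.
For reference (pm): H 32, Be 102, O 63, Ca 171, Br 114, Cs 232.
So from smallest to largest: H < O < Be < Br < Ca < Cs.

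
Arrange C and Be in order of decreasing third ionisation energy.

Be > C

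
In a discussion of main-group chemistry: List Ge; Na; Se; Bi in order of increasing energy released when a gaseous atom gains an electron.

Na, Bi, Ge, Se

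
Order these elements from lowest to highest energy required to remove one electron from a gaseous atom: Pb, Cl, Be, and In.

In, Pb, Be, Cl

Be is in period 2, group 2; Cl is in period 3, group 17; In is in period 5, group 13; Pb is in period 6, group 14.
IE₁ increases left→right with effective nuclear charge and decreases top→bottom as the valence shell moves farther out.
These span different periods and groups, so the two trends combine.
Pb > In: period and group pull opposite ways; the across-period shift dominates (716 vs 558 kJ/mol).
Be > Pb: the two effects oppose for this pair; the down-group effect wins (900 vs 716 kJ/mol).
Cl > Be: the two effects oppose for this pair; the across-period effect wins (1251 vs 900 kJ/mol).
Approximate values (kJ/mol): Be 900, Cl 1251, In 558, Pb 716.
So from lowest to highest: In < Pb < Be < Cl.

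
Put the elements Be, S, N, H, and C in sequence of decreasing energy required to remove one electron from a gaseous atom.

N > H > C > S > Be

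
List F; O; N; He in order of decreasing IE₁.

Across a period the outer electron is held more tightly (higher IE₁); down a group it sits in a higher shell, more shielded, and comes off more easily.
Here both period and group differ, so the two effects have to be weighed against each other.
N > O: this pair runs against the simple trend — see the exception note.
F > N: F lies to the right of N in period 2, so the across-period effect alone puts F higher.
He > F: relative to F, both the across-period and down-group shifts push He's first ionization energy up.
Note the exception: N has a higher first ionization energy than O, contrary to the simple trend — pairing an electron in O's 2p⁴ costs repulsion energy, so O ionizes more easily than half-filled N (2p³).
Tabulated first ionization energy (kJ/mol): He 2372, N 1402, O 1314, F 1681.
So from highest to lowest: He > F > N > O.

He > F > N > O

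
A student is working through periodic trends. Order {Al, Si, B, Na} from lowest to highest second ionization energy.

After 1 electron has been removed, what remains? Al⁺ still has 2 valence electrons; Si⁺ still has 3 valence electrons; B⁺ still has 2 valence electrons; Na⁺ is the bare [Ne] core.
Breaking into a closed-shell core is much more expensive than removing a leftover valence electron — Na has the largest IE_2 here.
Valence configurations: Al⁺ [Ne]3s², Si⁺ [Ne]3s²3p¹, B⁺ [He]2s².
Si⁺ loses a lone 3p electron whereas Al⁺ must break into a filled 3s² pair, so IE_2(Al) > IE_2(Si) even though Si has the higher nuclear charge.
Approximate IE_2 values (kJ/mol): Al 1817, Si 1577, B 2427, Na 4562.
Hence IE_2: Si < Al < B < Na.

Si < Al < B < Na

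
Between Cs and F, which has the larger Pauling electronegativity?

Atoms toward the upper right of the periodic table pull bonding electrons most strongly.
These span different periods and groups, so the two trends combine.
F > Cs: both effects reinforce here, so F is clearly the higher of the two.
Tabulated electronegativity (Pauling): F 3.98, Cs 0.79.
So F has the larger Pauling electronegativity (F > Cs).

F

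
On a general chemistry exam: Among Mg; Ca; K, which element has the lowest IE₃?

K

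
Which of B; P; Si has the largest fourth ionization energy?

B

Consider each +3 ion: B³⁺ is the bare [He] core; P³⁺ still has 2 valence electrons; Si³⁺ still has 1 valence electron.
Pulling an electron out of a noble-gas core costs far more than removing a remaining valence electron, so B sits at the high end of IE_4.
Valence configurations: P³⁺ [Ne]3s², Si³⁺ [Ne]3s¹.
Approximate IE_4 values (kJ/mol): B 25026, P 4964, Si 4356.
So the fourth ionization energies run Si < P < B.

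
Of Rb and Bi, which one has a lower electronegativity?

Rb is in period 5, group 1; Bi is in period 6, group 15.
Electronegativity increases across a period and decreases down a group, tracking effective nuclear charge and atomic size.
Neither a single period nor a single group — weigh both effects.
Bi > Rb: the two effects oppose for this pair; the across-period effect wins (2.02 vs 0.82).
For reference (Pauling): Rb 0.82, Bi 2.02.
So Rb has the lower electronegativity (Rb < Bi).

Rb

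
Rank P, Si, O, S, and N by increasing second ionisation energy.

Si, P, S, N, O

IE_2 is the cost of taking one more electron from the +1 cation: P⁺ still has 4 valence electrons; Si⁺ still has 3 valence electrons; O⁺ still has 5 valence electrons; S⁺ still has 5 valence electrons; N⁺ still has 4 valence electrons.
All are still removing valence electrons, so compare the +1 ions as you would atoms: IE_2 generally rises across a period (higher Z_eff) and falls down a group (larger shell), subject to the usual subshell exceptions.
Valence configurations: P⁺ [Ne]3s²3p², Si⁺ [Ne]3s²3p¹, O⁺ [He]2s²2p³, S⁺ [Ne]3s²3p³, N⁺ [He]2s²2p².
Approximate IE_2 values (kJ/mol): P 1907, Si 1577, O 3388, S 2252, N 2856.
Overall IE_2 order: Si < P < S < N < O.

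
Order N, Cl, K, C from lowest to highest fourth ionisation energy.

Cl < K < C < N

Consider each +3 ion: N³⁺ still has 2 valence electrons; Cl³⁺ still has 4 valence electrons; K³⁺ is already 2 electrons into the core; C³⁺ still has 1 valence electron.
Usually core removal costs more than valence removal, but here the competition is close: a tightly held n=2 valence electron can cost more to remove than an n=3 core electron, so the actual values have to decide it.
Valence configurations: N³⁺ [He]2s², Cl³⁺ [Ne]3s²3p², C³⁺ [He]2s¹.
The numbers (kJ/mol): N 7475, Cl 5159, K 5877, C 6223.
Overall IE_4 order: Cl < K < C < N.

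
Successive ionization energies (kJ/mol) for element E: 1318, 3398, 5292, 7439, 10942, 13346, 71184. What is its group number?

Look for the largest jump between consecutive ionization energies: IE7/IE6 ≈ 5.3, far larger than any earlier ratio.
That jump marks the point where a core electron is being removed. So the atom has 6 valence electrons.
A main-group element with 6 valence electrons is in group 16.

Group 16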